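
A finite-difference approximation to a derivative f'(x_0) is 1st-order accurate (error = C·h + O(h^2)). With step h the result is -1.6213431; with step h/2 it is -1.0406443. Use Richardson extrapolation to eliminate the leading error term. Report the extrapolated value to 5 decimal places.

Extrapolated value = (2·A(h/2) − A(h)) / (2 − 1)
= (2·(-1.0406443) − (-1.6213431)) / 1
= -0.4599455 / 1 = -0.4599455

-0.45995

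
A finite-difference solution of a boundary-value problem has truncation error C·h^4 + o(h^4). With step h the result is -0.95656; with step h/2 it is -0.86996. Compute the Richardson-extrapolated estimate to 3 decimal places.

-0.864

The leading error scales as h^4; refining by a factor of 2 reduces it by 2^4 = 16.
Extrapolated value = (16·A(h/2) − A(h)) / (16 − 1)
= (16·(-0.86996) − (-0.95656)) / 15
= -12.96280 / 15 = -0.86419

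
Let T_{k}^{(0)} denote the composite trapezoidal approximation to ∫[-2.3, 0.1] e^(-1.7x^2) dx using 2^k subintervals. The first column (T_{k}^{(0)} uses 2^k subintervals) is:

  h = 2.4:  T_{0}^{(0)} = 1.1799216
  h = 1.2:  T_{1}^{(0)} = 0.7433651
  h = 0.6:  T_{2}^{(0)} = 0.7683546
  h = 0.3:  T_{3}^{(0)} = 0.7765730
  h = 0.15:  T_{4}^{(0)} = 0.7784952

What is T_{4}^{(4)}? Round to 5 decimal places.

Richardson extrapolation on the trapezoidal column (denominator 4−1=3):
T_{1}^{(1)} = (4·0.7433651 − 1.1799216) / 3 = 0.5978463
T_{2}^{(1)} = (4·0.7683546 − 0.7433651) / 3 = 0.7766844
T_{3}^{(1)} = 0.7765730 + (0.7765730 − 0.7683546)/3 = 0.7793125
T_{4}^{(1)} = 0.7784952 + (0.7784952 − 0.7765730)/3 = 0.7791359
T_{2}^{(2)} = 0.7766844 + (0.7766844 − 0.5978463)/15 = 0.7886069
T_{3}^{(2)} = 0.7793125 + (0.7793125 − 0.7766844)/15 = 0.7794877
T_{4}^{(2)} = (16·0.7791359 − 0.7793125) / 15 = 0.7791241
T_{3}^{(3)} = (64·0.7794877 − 0.7886069) / 63 = 0.7793430
T_{4}^{(3)} = 0.7791241 + (0.7791241 − 0.7794877)/63 = 0.7791183
T_{4}^{(4)} = 0.7791183 + (0.7791183 − 0.7793430)/255 = 0.7791174

0.77912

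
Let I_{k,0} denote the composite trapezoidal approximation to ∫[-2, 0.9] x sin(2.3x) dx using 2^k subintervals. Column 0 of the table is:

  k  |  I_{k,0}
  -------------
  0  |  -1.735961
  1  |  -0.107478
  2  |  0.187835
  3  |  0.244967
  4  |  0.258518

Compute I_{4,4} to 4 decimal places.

0.2630

I_{1,1} = (4·(-0.107478) − (-1.735961)) / 3 = 0.435350
I_{2,1} = 0.187835 + (0.187835 − (-0.107478))/3 = 0.286273
I_{3,1} = 0.244967 + (0.244967 − 0.187835)/3 = 0.264011
I_{4,1} = (4·0.258518 − 0.244967) / 3 = 0.263035
I_{2,2} = 0.286273 + (0.286273 − 0.435350)/15 = 0.276335
I_{3,2} = (16·0.264011 − 0.286273) / 15 = 0.262527
I_{4,2} = 0.263035 + (0.263035 − 0.264011)/15 = 0.262970
I_{3,3} = (64·0.262527 − 0.276335) / 63 = 0.262308
I_{4,3} = 0.262970 + (0.262970 − 0.262527)/63 = 0.262977
I_{4,4} = 0.262977 + (0.262977 − 0.262308)/255 = 0.262980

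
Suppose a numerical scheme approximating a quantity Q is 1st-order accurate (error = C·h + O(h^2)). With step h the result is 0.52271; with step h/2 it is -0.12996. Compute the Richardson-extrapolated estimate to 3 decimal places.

-0.783

The leading error scales as h; refining by a factor of 2 reduces it by 2^1 = 2.
Extrapolated value = (2·A(h/2) − A(h)) / (2 − 1)
= (2·(-0.12996) − 0.52271) / 1
= -0.78263 / 1 = -0.78263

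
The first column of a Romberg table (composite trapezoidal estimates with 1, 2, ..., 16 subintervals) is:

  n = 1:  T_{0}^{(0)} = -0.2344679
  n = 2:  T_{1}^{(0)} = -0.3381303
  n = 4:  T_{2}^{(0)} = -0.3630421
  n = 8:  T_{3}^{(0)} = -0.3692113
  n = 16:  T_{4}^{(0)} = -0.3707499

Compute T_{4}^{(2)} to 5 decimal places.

-0.37126

Richardson extrapolation on the trapezoidal column (denominator 4−1=3):
T_{3}^{(1)} = -0.3692113 + (-0.3692113 − (-0.3630421))/3 = -0.3712677
T_{4}^{(1)} = (4·(-0.3707499) − (-0.3692113)) / 3 = -0.3712628
T_{4}^{(2)} = (16·(-0.3712628) − (-0.3712677)) / 15 = -0.3712625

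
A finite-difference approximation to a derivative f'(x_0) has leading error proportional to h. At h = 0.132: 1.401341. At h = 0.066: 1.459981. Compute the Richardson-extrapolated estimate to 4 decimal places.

The leading error scales as h; refining by a factor of 2 reduces it by 2^1 = 2.
Extrapolated value = (2·A(h/2) − A(h)) / (2 − 1)
= (2·1.459981 − 1.401341) / 1
= 1.518621 / 1 = 1.518621

1.5186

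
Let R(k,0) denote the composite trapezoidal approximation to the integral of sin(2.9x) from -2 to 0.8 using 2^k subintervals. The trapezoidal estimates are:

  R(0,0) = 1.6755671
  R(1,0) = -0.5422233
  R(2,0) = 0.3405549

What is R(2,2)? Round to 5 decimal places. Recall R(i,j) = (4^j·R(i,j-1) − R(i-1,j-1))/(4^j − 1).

R(1,1) = (4·(-0.5422233) − 1.6755671) / 3 = -1.2814868
R(2,1) = 0.3405549 + (0.3405549 − (-0.5422233))/3 = 0.6348143
R(2,2) = 0.6348143 + (0.6348143 − (-1.2814868))/15 = 0.7625677
(Column j=1 coincides with Simpson's rule on the same nodes.)

0.76257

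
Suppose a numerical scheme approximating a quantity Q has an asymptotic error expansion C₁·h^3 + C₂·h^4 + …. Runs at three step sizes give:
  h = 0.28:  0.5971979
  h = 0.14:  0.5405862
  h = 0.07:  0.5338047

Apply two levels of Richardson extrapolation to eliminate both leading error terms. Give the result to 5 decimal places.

First eliminate the h^3 term (factor 2^3 = 8):
  B₁ = (8·0.5405862 − 0.5971979)/7 = 0.5324988
  B₂ = (8·0.5338047 − 0.5405862)/7 = 0.5328359
Then eliminate the h^4 term (factor 2^4 = 16):
  (16·0.5328359 − 0.5324988)/15 = 0.5328584

0.53286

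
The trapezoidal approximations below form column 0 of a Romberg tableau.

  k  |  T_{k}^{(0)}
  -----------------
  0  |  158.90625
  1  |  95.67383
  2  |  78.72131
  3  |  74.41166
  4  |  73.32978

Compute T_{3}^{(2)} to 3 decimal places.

72.969

Richardson extrapolation on the trapezoidal column (denominator 4−1=3):
T_{2}^{(1)} = (4·78.72131 − 95.67383) / 3 = 73.07047
T_{3}^{(1)} = (4·74.41166 − 78.72131) / 3 = 72.97511
T_{3}^{(2)} = 72.97511 + (72.97511 − 73.07047)/15 = 72.96875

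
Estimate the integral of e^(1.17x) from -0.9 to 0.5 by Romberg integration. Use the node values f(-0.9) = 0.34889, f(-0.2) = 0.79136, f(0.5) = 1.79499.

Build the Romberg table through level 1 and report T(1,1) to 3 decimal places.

1.239

T(0,0) (trapezoid, 1 panel, h=1.4000): 1.50072
T(1,0) (trapezoid, 2 panels, h=0.7000): 1.30431
T(1,1) = 1.30431 + (1.30431 − 1.50072)/3 = 1.23884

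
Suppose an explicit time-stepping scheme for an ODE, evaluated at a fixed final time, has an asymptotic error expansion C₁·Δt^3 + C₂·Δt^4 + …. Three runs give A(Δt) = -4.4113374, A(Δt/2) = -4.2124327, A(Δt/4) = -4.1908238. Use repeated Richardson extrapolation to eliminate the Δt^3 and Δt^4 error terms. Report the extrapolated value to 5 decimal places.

First eliminate the Δt^3 term (factor 2^3 = 8):
  B₁ = (8·(-4.2124327) − (-4.4113374))/7 = -4.1840177
  B₂ = (8·(-4.1908238) − (-4.2124327))/7 = -4.1877368
Then eliminate the Δt^4 term (factor 2^4 = 16):
  (16·(-4.1877368) − (-4.1840177))/15 = -4.1879847

-4.18798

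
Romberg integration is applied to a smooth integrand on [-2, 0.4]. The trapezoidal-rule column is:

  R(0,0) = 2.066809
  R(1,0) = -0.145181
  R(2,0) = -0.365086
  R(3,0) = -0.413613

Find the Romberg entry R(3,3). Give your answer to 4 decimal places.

-0.4295

Richardson extrapolation on the trapezoidal column (denominator 4−1=3):
R(1,1) = (4·(-0.145181) − 2.066809) / 3 = -0.882511
R(2,1) = (4·(-0.365086) − (-0.145181)) / 3 = -0.438388
R(3,1) = -0.413613 + (-0.413613 − (-0.365086))/3 = -0.429789
R(2,2) = (16·(-0.438388) − (-0.882511)) / 15 = -0.408780
R(3,2) = -0.429789 + (-0.429789 − (-0.438388))/15 = -0.429216
R(3,3) = (64·(-0.429216) − (-0.408780)) / 63 = -0.429540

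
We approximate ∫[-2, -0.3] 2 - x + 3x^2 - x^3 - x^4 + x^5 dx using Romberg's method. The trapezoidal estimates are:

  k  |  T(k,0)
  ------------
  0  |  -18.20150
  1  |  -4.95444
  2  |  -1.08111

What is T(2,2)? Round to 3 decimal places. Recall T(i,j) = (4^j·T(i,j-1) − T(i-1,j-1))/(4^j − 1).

0.260

Richardson extrapolation on the trapezoidal column (denominator 4−1=3):
T(1,1) = -4.95444 + (-4.95444 − (-18.20150))/3 = -0.53875
T(2,1) = (4·(-1.08111) − (-4.95444)) / 3 = 0.21000
T(2,2) = 0.21000 + (0.21000 − (-0.53875))/15 = 0.25992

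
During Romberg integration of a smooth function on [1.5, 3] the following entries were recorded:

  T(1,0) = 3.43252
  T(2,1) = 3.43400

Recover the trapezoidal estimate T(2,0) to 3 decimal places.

3.434

From T(2,1) = (4·T(2,0) − T(1,0))/3, solve for T(2,0):
4·T(2,0) = 3·3.43400 + 3.43252 = 13.73452
T(2,0) = 3.43363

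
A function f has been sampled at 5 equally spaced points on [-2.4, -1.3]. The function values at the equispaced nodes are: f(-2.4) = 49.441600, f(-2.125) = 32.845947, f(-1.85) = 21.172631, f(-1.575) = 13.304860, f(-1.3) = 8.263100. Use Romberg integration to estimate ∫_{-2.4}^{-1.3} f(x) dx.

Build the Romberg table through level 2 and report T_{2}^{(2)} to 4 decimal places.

T_{0}^{(0)} (trapezoid, 1 panel, h=1.1000): 31.737585
T_{1}^{(0)} (trapezoid, 2 panels, h=0.5500): 27.513740
T_{2}^{(0)} (trapezoid, 4 panels, h=0.2750): 26.448342
T_{1}^{(1)} = 27.513740 + (27.513740 − 31.737585)/3 = 26.105792
T_{2}^{(1)} = 26.448342 + (26.448342 − 27.513740)/3 = 26.093209
T_{2}^{(2)} = 26.093209 + (26.093209 − 26.105792)/15 = 26.092370

26.0924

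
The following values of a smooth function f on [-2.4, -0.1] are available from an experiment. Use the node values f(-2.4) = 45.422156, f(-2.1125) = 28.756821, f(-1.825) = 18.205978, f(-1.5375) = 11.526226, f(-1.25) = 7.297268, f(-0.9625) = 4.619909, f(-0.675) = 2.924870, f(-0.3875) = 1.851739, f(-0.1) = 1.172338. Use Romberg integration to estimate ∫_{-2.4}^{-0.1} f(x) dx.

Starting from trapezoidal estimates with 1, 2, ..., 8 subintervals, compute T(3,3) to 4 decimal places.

27.8302

T(0,0) (trapezoid, 1 panel, h=2.3000): 53.583668
T(1,0) (trapezoid, 2 panels, h=1.1500): 35.183692
T(2,0) (trapezoid, 4 panels, h=0.5750): 29.742084
T(3,0) (trapezoid, 8 panels, h=0.2875): 28.313017
T(1,1) = 35.183692 + (35.183692 − 53.583668)/3 = 29.050367
T(2,1) = 29.742084 + (29.742084 − 35.183692)/3 = 27.928215
T(3,1) = 28.313017 + (28.313017 − 29.742084)/3 = 27.836661
T(2,2) = 27.928215 + (27.928215 − 29.050367)/15 = 27.853405
T(3,2) = 27.836661 + (27.836661 − 27.928215)/15 = 27.830557
T(3,3) = 27.830557 + (27.830557 − 27.853405)/63 = 27.830194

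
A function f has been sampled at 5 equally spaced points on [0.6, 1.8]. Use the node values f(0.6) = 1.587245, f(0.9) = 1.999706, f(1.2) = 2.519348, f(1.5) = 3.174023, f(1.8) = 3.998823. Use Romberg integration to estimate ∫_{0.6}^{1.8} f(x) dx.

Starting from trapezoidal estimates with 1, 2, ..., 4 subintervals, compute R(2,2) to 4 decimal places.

R(0,0) (trapezoid, 1 panel, h=1.2000): 3.351641
R(1,0) (trapezoid, 2 panels, h=0.6000): 3.187429
R(2,0) (trapezoid, 4 panels, h=0.3000): 3.145833
R(1,1) = 3.187429 + (3.187429 − 3.351641)/3 = 3.132692
R(2,1) = 3.145833 + (3.145833 − 3.187429)/3 = 3.131968
R(2,2) = 3.131968 + (3.131968 − 3.132692)/15 = 3.131920

3.1319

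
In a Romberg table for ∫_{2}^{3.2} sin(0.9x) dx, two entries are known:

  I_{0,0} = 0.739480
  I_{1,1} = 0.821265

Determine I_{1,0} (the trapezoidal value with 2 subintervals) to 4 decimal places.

0.8008

From I_{1,1} = (4·I_{1,0} − I_{0,0})/3, solve for I_{1,0}:
4·I_{1,0} = 3·0.821265 + 0.739480 = 3.203275
I_{1,0} = 0.800819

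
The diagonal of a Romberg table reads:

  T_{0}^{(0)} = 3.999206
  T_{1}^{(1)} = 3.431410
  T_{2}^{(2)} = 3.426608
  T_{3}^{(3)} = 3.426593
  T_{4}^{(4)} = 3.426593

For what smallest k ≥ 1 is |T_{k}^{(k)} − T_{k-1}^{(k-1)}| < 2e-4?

k = 3

|T_{1}^{(1)} − T_{0}^{(0)}| = 0.567796 ≥ 2e-4
|T_{2}^{(2)} − T_{1}^{(1)}| = 0.004802 ≥ 2e-4
|T_{3}^{(3)} − T_{2}^{(2)}| = 0.000015 < 2e-4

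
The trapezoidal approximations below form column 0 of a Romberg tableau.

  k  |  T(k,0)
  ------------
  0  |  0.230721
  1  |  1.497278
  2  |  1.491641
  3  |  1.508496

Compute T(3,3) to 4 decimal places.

T(1,1) = 1.497278 + (1.497278 − 0.230721)/3 = 1.919464
T(2,1) = (4·1.491641 − 1.497278) / 3 = 1.489762
T(3,1) = (4·1.508496 − 1.491641) / 3 = 1.514114
T(2,2) = 1.489762 + (1.489762 − 1.919464)/15 = 1.461115
T(3,2) = 1.514114 + (1.514114 − 1.489762)/15 = 1.515737
T(3,3) = 1.515737 + (1.515737 − 1.461115)/63 = 1.516604
(Column j=1 coincides with Simpson's rule on the same nodes.)

1.5166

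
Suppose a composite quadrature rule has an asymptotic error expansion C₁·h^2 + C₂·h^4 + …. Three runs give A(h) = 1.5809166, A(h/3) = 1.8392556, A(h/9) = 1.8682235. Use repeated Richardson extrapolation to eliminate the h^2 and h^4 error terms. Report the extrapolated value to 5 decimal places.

1.87185

First eliminate the h^2 term (factor 3^2 = 9):
  B₁ = (9·1.8392556 − 1.5809166)/8 = 1.8715480
  B₂ = (9·1.8682235 − 1.8392556)/8 = 1.8718445
Then eliminate the h^4 term (factor 3^4 = 81):
  (81·1.8718445 − 1.8715480)/80 = 1.8718482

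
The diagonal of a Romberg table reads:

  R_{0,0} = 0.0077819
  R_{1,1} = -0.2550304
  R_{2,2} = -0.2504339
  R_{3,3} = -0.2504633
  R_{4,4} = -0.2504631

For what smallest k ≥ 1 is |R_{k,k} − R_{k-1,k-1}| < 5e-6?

k = 4

|R_{1,1} − R_{0,0}| = 0.2628123 ≥ 5e-6
|R_{2,2} − R_{1,1}| = 0.0045965 ≥ 5e-6
|R_{3,3} − R_{2,2}| = 0.0000294 ≥ 5e-6
|R_{4,4} − R_{3,3}| = 0.0000002 < 5e-6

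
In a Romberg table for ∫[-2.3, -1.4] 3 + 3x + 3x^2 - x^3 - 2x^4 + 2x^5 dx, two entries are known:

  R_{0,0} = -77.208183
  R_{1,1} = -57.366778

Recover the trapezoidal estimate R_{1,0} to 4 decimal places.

-62.3271

From R_{1,1} = (4·R_{1,0} − R_{0,0})/3, solve for R_{1,0}:
4·R_{1,0} = 3·(-57.366778) + (-77.208183) = -249.308517
R_{1,0} = -62.327129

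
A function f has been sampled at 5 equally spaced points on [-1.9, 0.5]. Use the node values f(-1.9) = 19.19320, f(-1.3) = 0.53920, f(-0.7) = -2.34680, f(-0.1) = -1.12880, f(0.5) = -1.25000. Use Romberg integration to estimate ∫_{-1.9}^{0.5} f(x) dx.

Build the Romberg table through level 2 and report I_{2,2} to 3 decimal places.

I_{0,0} (trapezoid, 1 panel, h=2.4000): 21.53184
I_{1,0} (trapezoid, 2 panels, h=1.2000): 7.94976
I_{2,0} (trapezoid, 4 panels, h=0.6000): 3.62112
I_{1,1} = 7.94976 + (7.94976 − 21.53184)/3 = 3.42240
I_{2,1} = 3.62112 + (3.62112 − 7.94976)/3 = 2.17824
I_{2,2} = 2.17824 + (2.17824 − 3.42240)/15 = 2.09530

2.095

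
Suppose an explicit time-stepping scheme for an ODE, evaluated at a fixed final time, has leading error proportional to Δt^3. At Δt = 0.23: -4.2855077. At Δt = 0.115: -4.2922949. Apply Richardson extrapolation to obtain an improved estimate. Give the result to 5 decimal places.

-4.29326

Extrapolated value = (8·A(Δt/2) − A(Δt)) / (8 − 1)
= (8·(-4.2922949) − (-4.2855077)) / 7
= -30.0528515 / 7 = -4.2932645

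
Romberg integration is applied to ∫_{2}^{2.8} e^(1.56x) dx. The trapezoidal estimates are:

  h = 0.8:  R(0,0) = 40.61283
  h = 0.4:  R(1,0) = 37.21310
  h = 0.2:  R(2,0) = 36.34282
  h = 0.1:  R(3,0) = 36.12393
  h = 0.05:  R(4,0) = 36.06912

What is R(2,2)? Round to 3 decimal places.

36.051

R(1,1) = 37.21310 + (37.21310 − 40.61283)/3 = 36.07986
R(2,1) = 36.34282 + (36.34282 − 37.21310)/3 = 36.05273
R(2,2) = 36.05273 + (36.05273 − 36.07986)/15 = 36.05092
(Column j=1 coincides with Simpson's rule on the same nodes.)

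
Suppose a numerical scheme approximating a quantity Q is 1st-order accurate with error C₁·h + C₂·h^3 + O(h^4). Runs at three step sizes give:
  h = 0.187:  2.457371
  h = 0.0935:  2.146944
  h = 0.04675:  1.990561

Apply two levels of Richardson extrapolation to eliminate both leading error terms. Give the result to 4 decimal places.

1.8338

First eliminate the h term (factor 2^1 = 2):
  B₁ = (2·2.146944 − 2.457371)/1 = 1.836517
  B₂ = (2·1.990561 − 2.146944)/1 = 1.834178
Then eliminate the h^3 term (factor 2^3 = 8):
  (8·1.834178 − 1.836517)/7 = 1.833844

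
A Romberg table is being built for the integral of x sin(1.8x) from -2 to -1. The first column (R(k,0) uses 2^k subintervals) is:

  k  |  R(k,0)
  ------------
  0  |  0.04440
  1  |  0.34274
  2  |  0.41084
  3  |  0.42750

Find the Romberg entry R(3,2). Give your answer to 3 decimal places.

Richardson extrapolation on the trapezoidal column (denominator 4−1=3):
R(2,1) = 0.41084 + (0.41084 − 0.34274)/3 = 0.43354
R(3,1) = (4·0.42750 − 0.41084) / 3 = 0.43305
R(3,2) = 0.43305 + (0.43305 − 0.43354)/15 = 0.43302

0.433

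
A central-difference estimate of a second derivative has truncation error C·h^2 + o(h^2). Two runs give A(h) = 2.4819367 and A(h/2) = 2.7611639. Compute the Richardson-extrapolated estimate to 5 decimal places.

2.85424

Extrapolated value = (4·A(h/2) − A(h)) / (4 − 1)
= (4·2.7611639 − 2.4819367) / 3
= 8.5627189 / 3 = 2.8542396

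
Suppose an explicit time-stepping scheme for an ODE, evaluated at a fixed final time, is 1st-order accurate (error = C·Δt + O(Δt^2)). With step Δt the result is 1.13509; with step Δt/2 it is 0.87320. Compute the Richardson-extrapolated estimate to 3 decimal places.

The leading error scales as Δt; refining by a factor of 2 reduces it by 2^1 = 2.
Extrapolated value = (2·A(Δt/2) − A(Δt)) / (2 − 1)
= (2·0.87320 − 1.13509) / 1
= 0.61131 / 1 = 0.61131

0.611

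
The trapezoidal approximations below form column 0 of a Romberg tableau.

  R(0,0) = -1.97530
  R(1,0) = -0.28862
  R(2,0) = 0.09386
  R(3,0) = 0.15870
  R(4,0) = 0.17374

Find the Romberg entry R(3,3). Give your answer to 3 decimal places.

0.177

Richardson extrapolation on the trapezoidal column (denominator 4−1=3):
R(1,1) = -0.28862 + (-0.28862 − (-1.97530))/3 = 0.27361
R(2,1) = (4·0.09386 − (-0.28862)) / 3 = 0.22135
R(3,1) = 0.15870 + (0.15870 − 0.09386)/3 = 0.18031
R(2,2) = (16·0.22135 − 0.27361) / 15 = 0.21787
R(3,2) = 0.18031 + (0.18031 − 0.22135)/15 = 0.17757
R(3,3) = (64·0.17757 − 0.21787) / 63 = 0.17693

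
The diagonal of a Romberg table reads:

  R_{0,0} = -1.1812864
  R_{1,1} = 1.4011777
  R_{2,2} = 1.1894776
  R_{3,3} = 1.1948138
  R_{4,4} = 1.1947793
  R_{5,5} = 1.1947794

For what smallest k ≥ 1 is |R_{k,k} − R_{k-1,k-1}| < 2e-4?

|R_{1,1} − R_{0,0}| = 2.5824641 ≥ 2e-4
|R_{2,2} − R_{1,1}| = 0.2117001 ≥ 2e-4
|R_{3,3} − R_{2,2}| = 0.0053362 ≥ 2e-4
|R_{4,4} − R_{3,3}| = 0.0000345 < 2e-4

k = 4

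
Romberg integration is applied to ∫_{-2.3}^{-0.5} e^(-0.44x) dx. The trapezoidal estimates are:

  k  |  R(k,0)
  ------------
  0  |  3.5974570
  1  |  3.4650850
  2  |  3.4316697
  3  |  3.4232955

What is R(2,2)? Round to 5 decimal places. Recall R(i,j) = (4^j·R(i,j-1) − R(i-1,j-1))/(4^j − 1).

Richardson extrapolation on the trapezoidal column (denominator 4−1=3):
R(1,1) = (4·3.4650850 − 3.5974570) / 3 = 3.4209610
R(2,1) = 3.4316697 + (3.4316697 − 3.4650850)/3 = 3.4205313
R(2,2) = 3.4205313 + (3.4205313 − 3.4209610)/15 = 3.4205027

3.42050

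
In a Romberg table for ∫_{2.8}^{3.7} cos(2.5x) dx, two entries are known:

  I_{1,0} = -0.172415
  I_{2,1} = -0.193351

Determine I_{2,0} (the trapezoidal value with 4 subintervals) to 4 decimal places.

-0.1881

From I_{2,1} = (4·I_{2,0} − I_{1,0})/3, solve for I_{2,0}:
4·I_{2,0} = 3·(-0.193351) + (-0.172415) = -0.752468
I_{2,0} = -0.188117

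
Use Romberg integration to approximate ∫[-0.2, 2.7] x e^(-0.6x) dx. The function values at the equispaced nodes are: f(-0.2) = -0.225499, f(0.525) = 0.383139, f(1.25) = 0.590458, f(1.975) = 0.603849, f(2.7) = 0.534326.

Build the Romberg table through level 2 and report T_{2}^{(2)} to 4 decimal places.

1.3157

T_{0}^{(0)} (trapezoid, 1 panel, h=2.9000): 0.447799
T_{1}^{(0)} (trapezoid, 2 panels, h=1.4500): 1.080064
T_{2}^{(0)} (trapezoid, 4 panels, h=0.7250): 1.255598
T_{1}^{(1)} = 1.080064 + (1.080064 − 0.447799)/3 = 1.290819
T_{2}^{(1)} = 1.255598 + (1.255598 − 1.080064)/3 = 1.314109
T_{2}^{(2)} = 1.314109 + (1.314109 − 1.290819)/15 = 1.315662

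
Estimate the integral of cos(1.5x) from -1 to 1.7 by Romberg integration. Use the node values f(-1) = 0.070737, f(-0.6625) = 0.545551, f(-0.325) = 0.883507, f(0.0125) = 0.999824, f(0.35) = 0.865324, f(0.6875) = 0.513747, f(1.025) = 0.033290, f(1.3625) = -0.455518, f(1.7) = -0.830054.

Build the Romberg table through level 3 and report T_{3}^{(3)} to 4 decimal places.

1.0368

T_{0}^{(0)} (trapezoid, 1 panel, h=2.7000): -1.025078
T_{1}^{(0)} (trapezoid, 2 panels, h=1.3500): 0.655648
T_{2}^{(0)} (trapezoid, 4 panels, h=0.6750): 0.946662
T_{3}^{(0)} (trapezoid, 8 panels, h=0.3375): 1.014547
T_{1}^{(1)} = 0.655648 + (0.655648 − (-1.025078))/3 = 1.215890
T_{2}^{(1)} = 0.946662 + (0.946662 − 0.655648)/3 = 1.043667
T_{3}^{(1)} = 1.014547 + (1.014547 − 0.946662)/3 = 1.037175
T_{2}^{(2)} = 1.043667 + (1.043667 − 1.215890)/15 = 1.032185
T_{3}^{(2)} = 1.037175 + (1.037175 − 1.043667)/15 = 1.036742
T_{3}^{(3)} = 1.036742 + (1.036742 − 1.032185)/63 = 1.036814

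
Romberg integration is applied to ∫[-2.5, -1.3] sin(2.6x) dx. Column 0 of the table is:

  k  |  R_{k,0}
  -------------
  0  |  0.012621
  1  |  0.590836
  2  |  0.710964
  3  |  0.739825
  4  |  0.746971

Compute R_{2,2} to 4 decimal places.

R_{1,1} = (4·0.590836 − 0.012621) / 3 = 0.783574
R_{2,1} = (4·0.710964 − 0.590836) / 3 = 0.751007
R_{2,2} = (16·0.751007 − 0.783574) / 15 = 0.748836

0.7488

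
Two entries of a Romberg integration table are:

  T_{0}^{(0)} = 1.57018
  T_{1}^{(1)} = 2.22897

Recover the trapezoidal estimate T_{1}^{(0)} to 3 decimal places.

2.064

From T_{1}^{(1)} = (4·T_{1}^{(0)} − T_{0}^{(0)})/3, solve for T_{1}^{(0)}:
4·T_{1}^{(0)} = 3·2.22897 + 1.57018 = 8.25709
T_{1}^{(0)} = 2.06427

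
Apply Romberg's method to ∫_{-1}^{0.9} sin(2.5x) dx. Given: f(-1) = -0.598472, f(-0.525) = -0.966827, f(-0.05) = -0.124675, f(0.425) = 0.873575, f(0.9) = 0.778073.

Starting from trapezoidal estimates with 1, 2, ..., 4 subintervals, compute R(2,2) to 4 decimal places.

-0.0680

R(0,0) (trapezoid, 1 panel, h=1.9000): 0.170621
R(1,0) (trapezoid, 2 panels, h=0.9500): -0.033131
R(2,0) (trapezoid, 4 panels, h=0.4750): -0.060860
R(1,1) = -0.033131 + (-0.033131 − 0.170621)/3 = -0.101048
R(2,1) = -0.060860 + (-0.060860 − (-0.033131))/3 = -0.070103
R(2,2) = -0.070103 + (-0.070103 − (-0.101048))/15 = -0.068040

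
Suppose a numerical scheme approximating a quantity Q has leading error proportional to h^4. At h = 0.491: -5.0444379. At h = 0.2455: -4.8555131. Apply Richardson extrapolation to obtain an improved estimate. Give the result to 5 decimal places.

-4.84292

Extrapolated value = (16·A(h/2) − A(h)) / (16 − 1)
= (16·(-4.8555131) − (-5.0444379)) / 15
= -72.6437717 / 15 = -4.8429181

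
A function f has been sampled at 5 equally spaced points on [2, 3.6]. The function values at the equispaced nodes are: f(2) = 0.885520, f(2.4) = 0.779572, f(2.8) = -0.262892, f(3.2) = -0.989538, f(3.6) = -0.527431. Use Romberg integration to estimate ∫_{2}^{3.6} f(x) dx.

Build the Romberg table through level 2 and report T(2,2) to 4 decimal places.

T(0,0) (trapezoid, 1 panel, h=1.6000): 0.286471
T(1,0) (trapezoid, 2 panels, h=0.8000): -0.067078
T(2,0) (trapezoid, 4 panels, h=0.4000): -0.117525
T(1,1) = -0.067078 + (-0.067078 − 0.286471)/3 = -0.184928
T(2,1) = -0.117525 + (-0.117525 − (-0.067078))/3 = -0.134341
T(2,2) = -0.134341 + (-0.134341 − (-0.184928))/15 = -0.130969

-0.1310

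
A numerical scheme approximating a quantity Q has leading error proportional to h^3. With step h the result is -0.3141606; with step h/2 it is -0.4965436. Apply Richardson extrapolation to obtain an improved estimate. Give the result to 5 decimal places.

The leading error scales as h^3; refining by a factor of 2 reduces it by 2^3 = 8.
Extrapolated value = (8·A(h/2) − A(h)) / (8 − 1)
= (8·(-0.4965436) − (-0.3141606)) / 7
= -3.6581882 / 7 = -0.5225983

-0.52260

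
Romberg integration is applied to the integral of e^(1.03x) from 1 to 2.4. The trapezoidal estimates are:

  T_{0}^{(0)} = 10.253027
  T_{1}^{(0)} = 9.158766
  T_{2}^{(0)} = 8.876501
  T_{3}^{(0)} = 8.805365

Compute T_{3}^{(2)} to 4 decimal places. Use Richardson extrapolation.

8.7816

T_{2}^{(1)} = 8.876501 + (8.876501 − 9.158766)/3 = 8.782413
T_{3}^{(1)} = 8.805365 + (8.805365 − 8.876501)/3 = 8.781653
T_{3}^{(2)} = (16·8.781653 − 8.782413) / 15 = 8.781602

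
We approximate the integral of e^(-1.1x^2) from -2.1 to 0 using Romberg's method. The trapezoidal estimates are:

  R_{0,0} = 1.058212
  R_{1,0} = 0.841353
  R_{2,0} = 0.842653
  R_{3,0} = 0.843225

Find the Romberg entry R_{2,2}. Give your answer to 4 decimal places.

Richardson extrapolation on the trapezoidal column (denominator 4−1=3):
R_{1,1} = 0.841353 + (0.841353 − 1.058212)/3 = 0.769067
R_{2,1} = (4·0.842653 − 0.841353) / 3 = 0.843086
R_{2,2} = 0.843086 + (0.843086 − 0.769067)/15 = 0.848021
(Column j=1 coincides with Simpson's rule on the same nodes.)

0.8480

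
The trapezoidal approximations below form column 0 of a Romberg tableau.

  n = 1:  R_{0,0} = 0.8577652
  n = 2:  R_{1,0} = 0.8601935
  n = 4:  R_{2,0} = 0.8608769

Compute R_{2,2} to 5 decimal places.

0.86111

Richardson extrapolation on the trapezoidal column (denominator 4−1=3):
R_{1,1} = 0.8601935 + (0.8601935 − 0.8577652)/3 = 0.8610029
R_{2,1} = 0.8608769 + (0.8608769 − 0.8601935)/3 = 0.8611047
R_{2,2} = (16·0.8611047 − 0.8610029) / 15 = 0.8611115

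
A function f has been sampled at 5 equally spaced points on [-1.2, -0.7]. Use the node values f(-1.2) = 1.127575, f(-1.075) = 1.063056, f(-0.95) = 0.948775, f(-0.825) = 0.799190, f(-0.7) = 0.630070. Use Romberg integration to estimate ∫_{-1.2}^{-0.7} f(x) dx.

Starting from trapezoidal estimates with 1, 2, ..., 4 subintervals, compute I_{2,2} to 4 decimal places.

0.4627

I_{0,0} (trapezoid, 1 panel, h=0.5000): 0.439411
I_{1,0} (trapezoid, 2 panels, h=0.2500): 0.456899
I_{2,0} (trapezoid, 4 panels, h=0.1250): 0.461230
I_{1,1} = 0.456899 + (0.456899 − 0.439411)/3 = 0.462728
I_{2,1} = 0.461230 + (0.461230 − 0.456899)/3 = 0.462674
I_{2,2} = 0.462674 + (0.462674 − 0.462728)/15 = 0.462670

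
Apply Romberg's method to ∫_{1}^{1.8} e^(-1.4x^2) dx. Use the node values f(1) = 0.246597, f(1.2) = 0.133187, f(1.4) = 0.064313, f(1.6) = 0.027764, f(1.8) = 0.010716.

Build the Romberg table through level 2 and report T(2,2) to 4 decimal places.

0.0687

T(0,0) (trapezoid, 1 panel, h=0.8000): 0.102925
T(1,0) (trapezoid, 2 panels, h=0.4000): 0.077188
T(2,0) (trapezoid, 4 panels, h=0.2000): 0.070784
T(1,1) = 0.077188 + (0.077188 − 0.102925)/3 = 0.068609
T(2,1) = 0.070784 + (0.070784 − 0.077188)/3 = 0.068649
T(2,2) = 0.068649 + (0.068649 − 0.068609)/15 = 0.068652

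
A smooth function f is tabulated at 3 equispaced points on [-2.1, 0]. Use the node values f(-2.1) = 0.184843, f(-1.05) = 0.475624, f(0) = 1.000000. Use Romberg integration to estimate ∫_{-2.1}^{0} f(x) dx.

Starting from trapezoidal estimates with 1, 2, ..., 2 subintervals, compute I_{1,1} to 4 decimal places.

I_{0,0} (trapezoid, 1 panel, h=2.1000): 1.244085
I_{1,0} (trapezoid, 2 panels, h=1.0500): 1.121448
I_{1,1} = 1.121448 + (1.121448 − 1.244085)/3 = 1.080569

1.0806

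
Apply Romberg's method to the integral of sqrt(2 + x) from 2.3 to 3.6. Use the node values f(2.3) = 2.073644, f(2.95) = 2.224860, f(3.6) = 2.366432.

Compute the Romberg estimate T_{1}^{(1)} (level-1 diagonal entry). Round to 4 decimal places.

2.8902

T_{0}^{(0)} (trapezoid, 1 panel, h=1.3000): 2.886049
T_{1}^{(0)} (trapezoid, 2 panels, h=0.6500): 2.889184
T_{1}^{(1)} = 2.889184 + (2.889184 − 2.886049)/3 = 2.890229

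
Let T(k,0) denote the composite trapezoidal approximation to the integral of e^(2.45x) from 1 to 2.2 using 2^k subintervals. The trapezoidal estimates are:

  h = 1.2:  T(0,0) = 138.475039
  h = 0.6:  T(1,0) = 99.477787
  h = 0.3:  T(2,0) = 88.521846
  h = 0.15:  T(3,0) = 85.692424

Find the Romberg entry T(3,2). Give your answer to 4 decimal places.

84.7412

Richardson extrapolation on the trapezoidal column (denominator 4−1=3):
T(2,1) = (4·88.521846 − 99.477787) / 3 = 84.869866
T(3,1) = (4·85.692424 − 88.521846) / 3 = 84.749283
T(3,2) = (16·84.749283 − 84.869866) / 15 = 84.741244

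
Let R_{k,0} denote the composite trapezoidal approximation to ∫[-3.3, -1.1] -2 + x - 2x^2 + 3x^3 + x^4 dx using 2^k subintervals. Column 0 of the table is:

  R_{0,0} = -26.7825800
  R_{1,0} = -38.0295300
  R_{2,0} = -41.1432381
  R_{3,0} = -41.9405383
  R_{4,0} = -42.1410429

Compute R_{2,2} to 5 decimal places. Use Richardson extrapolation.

Richardson extrapolation on the trapezoidal column (denominator 4−1=3):
R_{1,1} = -38.0295300 + (-38.0295300 − (-26.7825800))/3 = -41.7785133
R_{2,1} = (4·(-41.1432381) − (-38.0295300)) / 3 = -42.1811408
R_{2,2} = (16·(-42.1811408) − (-41.7785133)) / 15 = -42.2079826

-42.20798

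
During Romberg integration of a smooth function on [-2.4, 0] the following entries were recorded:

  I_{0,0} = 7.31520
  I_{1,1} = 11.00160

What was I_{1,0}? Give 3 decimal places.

From I_{1,1} = (4·I_{1,0} − I_{0,0})/3, solve for I_{1,0}:
4·I_{1,0} = 3·11.00160 + 7.31520 = 40.32000
I_{1,0} = 10.08000

10.080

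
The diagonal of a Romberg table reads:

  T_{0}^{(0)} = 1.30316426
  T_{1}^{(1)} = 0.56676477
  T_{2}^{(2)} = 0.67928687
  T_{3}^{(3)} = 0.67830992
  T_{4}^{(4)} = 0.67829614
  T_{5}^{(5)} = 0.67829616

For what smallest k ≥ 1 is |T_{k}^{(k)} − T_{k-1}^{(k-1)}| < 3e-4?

|T_{1}^{(1)} − T_{0}^{(0)}| = 0.73639949 ≥ 3e-4
|T_{2}^{(2)} − T_{1}^{(1)}| = 0.11252210 ≥ 3e-4
|T_{3}^{(3)} − T_{2}^{(2)}| = 0.00097695 ≥ 3e-4
|T_{4}^{(4)} − T_{3}^{(3)}| = 0.00001378 < 3e-4

k = 4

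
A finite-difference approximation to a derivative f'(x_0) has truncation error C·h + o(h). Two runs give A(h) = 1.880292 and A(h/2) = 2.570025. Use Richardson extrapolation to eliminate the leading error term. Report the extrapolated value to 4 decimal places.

3.2598

Extrapolated value = (2·A(h/2) − A(h)) / (2 − 1)
= (2·2.570025 − 1.880292) / 1
= 3.259758 / 1 = 3.259758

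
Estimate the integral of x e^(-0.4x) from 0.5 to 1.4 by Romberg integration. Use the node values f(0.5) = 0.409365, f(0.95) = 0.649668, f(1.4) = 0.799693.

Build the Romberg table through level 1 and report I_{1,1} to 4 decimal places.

0.5712

I_{0,0} (trapezoid, 1 panel, h=0.9000): 0.544076
I_{1,0} (trapezoid, 2 panels, h=0.4500): 0.564389
I_{1,1} = 0.564389 + (0.564389 − 0.544076)/3 = 0.571160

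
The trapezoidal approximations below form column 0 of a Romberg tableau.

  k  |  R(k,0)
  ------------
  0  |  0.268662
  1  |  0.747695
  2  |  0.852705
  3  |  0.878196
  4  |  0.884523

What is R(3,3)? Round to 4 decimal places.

0.8866

R(1,1) = (4·0.747695 − 0.268662) / 3 = 0.907373
R(2,1) = (4·0.852705 − 0.747695) / 3 = 0.887708
R(3,1) = (4·0.878196 − 0.852705) / 3 = 0.886693
R(2,2) = (16·0.887708 − 0.907373) / 15 = 0.886397
R(3,2) = 0.886693 + (0.886693 − 0.887708)/15 = 0.886625
R(3,3) = 0.886625 + (0.886625 − 0.886397)/63 = 0.886629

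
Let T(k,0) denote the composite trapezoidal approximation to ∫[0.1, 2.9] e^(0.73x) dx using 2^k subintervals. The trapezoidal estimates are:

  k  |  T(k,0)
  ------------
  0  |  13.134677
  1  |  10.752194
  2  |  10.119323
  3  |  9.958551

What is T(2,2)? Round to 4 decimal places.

9.9051

Richardson extrapolation on the trapezoidal column (denominator 4−1=3):
T(1,1) = (4·10.752194 − 13.134677) / 3 = 9.958033
T(2,1) = 10.119323 + (10.119323 − 10.752194)/3 = 9.908366
T(2,2) = (16·9.908366 − 9.958033) / 15 = 9.905055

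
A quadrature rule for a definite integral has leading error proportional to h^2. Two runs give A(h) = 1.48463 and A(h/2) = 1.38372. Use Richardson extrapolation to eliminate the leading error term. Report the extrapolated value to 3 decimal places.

Extrapolated value = (4·A(h/2) − A(h)) / (4 − 1)
= (4·1.38372 − 1.48463) / 3
= 4.05025 / 3 = 1.35008

1.350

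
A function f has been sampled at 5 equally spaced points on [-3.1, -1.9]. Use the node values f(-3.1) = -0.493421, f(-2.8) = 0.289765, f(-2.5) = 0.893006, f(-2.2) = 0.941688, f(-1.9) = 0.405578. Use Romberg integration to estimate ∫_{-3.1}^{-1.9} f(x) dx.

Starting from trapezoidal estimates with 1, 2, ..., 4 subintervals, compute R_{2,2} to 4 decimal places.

R_{0,0} (trapezoid, 1 panel, h=1.2000): -0.052706
R_{1,0} (trapezoid, 2 panels, h=0.6000): 0.509451
R_{2,0} (trapezoid, 4 panels, h=0.3000): 0.624161
R_{1,1} = 0.509451 + (0.509451 − (-0.052706))/3 = 0.696837
R_{2,1} = 0.624161 + (0.624161 − 0.509451)/3 = 0.662398
R_{2,2} = 0.662398 + (0.662398 − 0.696837)/15 = 0.660102

0.6601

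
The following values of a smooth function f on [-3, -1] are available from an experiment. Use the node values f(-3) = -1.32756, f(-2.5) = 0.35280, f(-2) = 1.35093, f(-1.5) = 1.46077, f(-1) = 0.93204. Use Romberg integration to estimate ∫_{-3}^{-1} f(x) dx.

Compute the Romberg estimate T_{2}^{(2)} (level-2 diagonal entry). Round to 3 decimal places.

T_{0}^{(0)} (trapezoid, 1 panel, h=2.0000): -0.39552
T_{1}^{(0)} (trapezoid, 2 panels, h=1.0000): 1.15317
T_{2}^{(0)} (trapezoid, 4 panels, h=0.5000): 1.48337
T_{1}^{(1)} = 1.15317 + (1.15317 − (-0.39552))/3 = 1.66940
T_{2}^{(1)} = 1.48337 + (1.48337 − 1.15317)/3 = 1.59344
T_{2}^{(2)} = 1.59344 + (1.59344 − 1.66940)/15 = 1.58838

1.588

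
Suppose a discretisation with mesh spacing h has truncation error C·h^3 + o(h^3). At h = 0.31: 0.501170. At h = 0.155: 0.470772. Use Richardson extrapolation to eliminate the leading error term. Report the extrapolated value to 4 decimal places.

0.4664

Extrapolated value = (8·A(h/2) − A(h)) / (8 − 1)
= (8·0.470772 − 0.501170) / 7
= 3.265006 / 7 = 0.466429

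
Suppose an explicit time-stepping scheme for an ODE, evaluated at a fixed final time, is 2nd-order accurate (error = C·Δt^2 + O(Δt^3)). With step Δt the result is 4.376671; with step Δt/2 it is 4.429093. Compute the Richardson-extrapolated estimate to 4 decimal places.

The leading error scales as Δt^2; refining by a factor of 2 reduces it by 2^2 = 4.
Extrapolated value = (4·A(Δt/2) − A(Δt)) / (4 − 1)
= (4·4.429093 − 4.376671) / 3
= 13.339701 / 3 = 4.446567

4.4466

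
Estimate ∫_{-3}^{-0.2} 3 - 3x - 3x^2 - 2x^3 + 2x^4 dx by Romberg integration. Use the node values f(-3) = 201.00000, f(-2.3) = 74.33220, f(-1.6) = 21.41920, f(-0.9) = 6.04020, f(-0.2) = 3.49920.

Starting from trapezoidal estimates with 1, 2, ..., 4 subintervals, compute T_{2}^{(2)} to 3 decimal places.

T_{0}^{(0)} (trapezoid, 1 panel, h=2.8000): 286.29888
T_{1}^{(0)} (trapezoid, 2 panels, h=1.4000): 173.13632
T_{2}^{(0)} (trapezoid, 4 panels, h=0.7000): 142.82884
T_{1}^{(1)} = 173.13632 + (173.13632 − 286.29888)/3 = 135.41547
T_{2}^{(1)} = 142.82884 + (142.82884 − 173.13632)/3 = 132.72635
T_{2}^{(2)} = 132.72635 + (132.72635 − 135.41547)/15 = 132.54708

132.547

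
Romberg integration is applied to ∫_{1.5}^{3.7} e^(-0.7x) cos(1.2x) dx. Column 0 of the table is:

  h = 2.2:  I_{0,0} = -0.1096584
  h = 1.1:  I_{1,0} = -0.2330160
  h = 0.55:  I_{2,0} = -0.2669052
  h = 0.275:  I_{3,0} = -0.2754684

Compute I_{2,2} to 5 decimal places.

Richardson extrapolation on the trapezoidal column (denominator 4−1=3):
I_{1,1} = -0.2330160 + (-0.2330160 − (-0.1096584))/3 = -0.2741352
I_{2,1} = -0.2669052 + (-0.2669052 − (-0.2330160))/3 = -0.2782016
I_{2,2} = -0.2782016 + (-0.2782016 − (-0.2741352))/15 = -0.2784727

-0.27847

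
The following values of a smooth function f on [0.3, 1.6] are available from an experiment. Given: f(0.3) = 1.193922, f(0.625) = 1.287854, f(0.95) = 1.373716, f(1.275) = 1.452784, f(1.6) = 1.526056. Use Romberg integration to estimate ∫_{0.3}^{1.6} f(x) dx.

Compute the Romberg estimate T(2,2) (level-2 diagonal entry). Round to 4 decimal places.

1.7799

T(0,0) (trapezoid, 1 panel, h=1.3000): 1.767986
T(1,0) (trapezoid, 2 panels, h=0.6500): 1.776908
T(2,0) (trapezoid, 4 panels, h=0.3250): 1.779161
T(1,1) = 1.776908 + (1.776908 − 1.767986)/3 = 1.779882
T(2,1) = 1.779161 + (1.779161 − 1.776908)/3 = 1.779912
T(2,2) = 1.779912 + (1.779912 − 1.779882)/15 = 1.779914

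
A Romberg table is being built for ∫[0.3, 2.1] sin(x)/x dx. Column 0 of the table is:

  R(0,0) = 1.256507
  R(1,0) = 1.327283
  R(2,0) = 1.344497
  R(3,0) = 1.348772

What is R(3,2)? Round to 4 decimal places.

Richardson extrapolation on the trapezoidal column (denominator 4−1=3):
R(2,1) = (4·1.344497 − 1.327283) / 3 = 1.350235
R(3,1) = (4·1.348772 − 1.344497) / 3 = 1.350197
R(3,2) = (16·1.350197 − 1.350235) / 15 = 1.350194

1.3502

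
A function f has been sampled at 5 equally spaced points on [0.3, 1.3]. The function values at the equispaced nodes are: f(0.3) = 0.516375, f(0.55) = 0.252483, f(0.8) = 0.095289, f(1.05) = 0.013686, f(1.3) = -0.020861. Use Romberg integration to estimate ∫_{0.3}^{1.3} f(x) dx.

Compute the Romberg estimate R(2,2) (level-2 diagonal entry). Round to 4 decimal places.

R(0,0) (trapezoid, 1 panel, h=1.0000): 0.247757
R(1,0) (trapezoid, 2 panels, h=0.5000): 0.171523
R(2,0) (trapezoid, 4 panels, h=0.2500): 0.152304
R(1,1) = 0.171523 + (0.171523 − 0.247757)/3 = 0.146112
R(2,1) = 0.152304 + (0.152304 − 0.171523)/3 = 0.145898
R(2,2) = 0.145898 + (0.145898 − 0.146112)/15 = 0.145884

0.1459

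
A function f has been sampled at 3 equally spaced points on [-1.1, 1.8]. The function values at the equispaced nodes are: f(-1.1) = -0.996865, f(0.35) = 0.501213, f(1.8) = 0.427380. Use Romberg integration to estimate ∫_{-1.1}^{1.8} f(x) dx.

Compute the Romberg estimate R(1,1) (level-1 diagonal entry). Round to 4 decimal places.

0.6938

R(0,0) (trapezoid, 1 panel, h=2.9000): -0.825753
R(1,0) (trapezoid, 2 panels, h=1.4500): 0.313882
R(1,1) = 0.313882 + (0.313882 − (-0.825753))/3 = 0.693760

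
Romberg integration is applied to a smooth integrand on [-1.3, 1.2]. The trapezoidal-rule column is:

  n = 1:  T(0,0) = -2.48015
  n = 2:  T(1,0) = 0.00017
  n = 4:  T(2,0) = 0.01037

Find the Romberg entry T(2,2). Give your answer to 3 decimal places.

Richardson extrapolation on the trapezoidal column (denominator 4−1=3):
T(1,1) = 0.00017 + (0.00017 − (-2.48015))/3 = 0.82694
T(2,1) = (4·0.01037 − 0.00017) / 3 = 0.01377
T(2,2) = (16·0.01377 − 0.82694) / 15 = -0.04044

-0.040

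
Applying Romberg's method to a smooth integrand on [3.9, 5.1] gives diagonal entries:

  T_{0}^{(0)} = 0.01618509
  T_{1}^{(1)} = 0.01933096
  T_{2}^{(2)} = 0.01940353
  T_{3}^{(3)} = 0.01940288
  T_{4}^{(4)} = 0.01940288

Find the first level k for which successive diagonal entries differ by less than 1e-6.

k = 3

|T_{1}^{(1)} − T_{0}^{(0)}| = 0.00314587 ≥ 1e-6
|T_{2}^{(2)} − T_{1}^{(1)}| = 0.00007257 ≥ 1e-6
|T_{3}^{(3)} − T_{2}^{(2)}| = 0.00000065 < 1e-6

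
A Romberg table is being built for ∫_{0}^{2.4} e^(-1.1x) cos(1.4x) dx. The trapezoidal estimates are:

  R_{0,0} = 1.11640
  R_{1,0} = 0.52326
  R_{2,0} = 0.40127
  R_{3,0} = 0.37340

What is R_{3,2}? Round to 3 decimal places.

0.364

R_{2,1} = 0.40127 + (0.40127 − 0.52326)/3 = 0.36061
R_{3,1} = (4·0.37340 − 0.40127) / 3 = 0.36411
R_{3,2} = 0.36411 + (0.36411 − 0.36061)/15 = 0.36434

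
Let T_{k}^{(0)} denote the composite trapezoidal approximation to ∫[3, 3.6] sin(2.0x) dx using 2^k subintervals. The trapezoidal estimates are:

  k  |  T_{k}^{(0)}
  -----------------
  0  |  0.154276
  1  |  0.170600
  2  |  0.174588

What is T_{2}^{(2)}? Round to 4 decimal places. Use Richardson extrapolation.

0.1759

Richardson extrapolation on the trapezoidal column (denominator 4−1=3):
T_{1}^{(1)} = (4·0.170600 − 0.154276) / 3 = 0.176041
T_{2}^{(1)} = 0.174588 + (0.174588 − 0.170600)/3 = 0.175917
T_{2}^{(2)} = (16·0.175917 − 0.176041) / 15 = 0.175909
(Column j=1 coincides with Simpson's rule on the same nodes.)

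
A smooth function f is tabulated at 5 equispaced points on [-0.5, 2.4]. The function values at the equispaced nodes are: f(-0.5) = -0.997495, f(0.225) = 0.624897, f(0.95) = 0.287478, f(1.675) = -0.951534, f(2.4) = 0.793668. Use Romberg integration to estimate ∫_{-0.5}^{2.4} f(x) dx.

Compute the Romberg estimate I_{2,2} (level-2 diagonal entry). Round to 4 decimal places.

-0.2716

I_{0,0} (trapezoid, 1 panel, h=2.9000): -0.295549
I_{1,0} (trapezoid, 2 panels, h=1.4500): 0.269069
I_{2,0} (trapezoid, 4 panels, h=0.7250): -0.102278
I_{1,1} = 0.269069 + (0.269069 − (-0.295549))/3 = 0.457275
I_{2,1} = -0.102278 + (-0.102278 − 0.269069)/3 = -0.226060
I_{2,2} = -0.226060 + (-0.226060 − 0.457275)/15 = -0.271616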